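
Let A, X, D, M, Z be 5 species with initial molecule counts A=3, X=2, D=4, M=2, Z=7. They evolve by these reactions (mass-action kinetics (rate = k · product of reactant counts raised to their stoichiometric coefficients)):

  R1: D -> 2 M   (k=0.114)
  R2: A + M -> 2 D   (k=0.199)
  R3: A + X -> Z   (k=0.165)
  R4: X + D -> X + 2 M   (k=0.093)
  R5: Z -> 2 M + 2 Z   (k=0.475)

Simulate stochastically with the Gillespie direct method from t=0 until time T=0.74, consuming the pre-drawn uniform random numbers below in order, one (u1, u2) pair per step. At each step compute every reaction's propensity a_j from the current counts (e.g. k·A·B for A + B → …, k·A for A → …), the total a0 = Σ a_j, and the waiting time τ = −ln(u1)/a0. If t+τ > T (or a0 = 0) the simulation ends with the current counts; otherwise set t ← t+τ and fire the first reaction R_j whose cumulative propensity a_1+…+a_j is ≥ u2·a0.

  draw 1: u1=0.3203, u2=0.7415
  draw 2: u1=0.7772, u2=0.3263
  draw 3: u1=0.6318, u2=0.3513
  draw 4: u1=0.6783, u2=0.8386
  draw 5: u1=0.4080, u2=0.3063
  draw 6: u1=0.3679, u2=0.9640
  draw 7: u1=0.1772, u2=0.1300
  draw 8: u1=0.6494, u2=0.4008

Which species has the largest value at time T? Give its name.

Dominant species at T: Z

t=0.000: A=3 X=2 D=4 M=2 Z=7
Draw 1: a1=0.456, a2=1.194, a3=0.990, a4=0.744, a5=3.325, a0=6.709; τ=−ln(0.3203)/6.709=0.170 → t=0.170; u2·a0=0.7415·6.709=4.975; a1+…+a4=3.384 < 4.975 ≤ a1+…+a5=6.709 → R5 fires; A=3 X=2 D=4 M=4 Z=8
Draw 2: a1=0.456, a2=2.388, a3=0.990, a4=0.744, a5=3.800, a0=8.378; τ=−ln(0.7772)/8.378=0.030 → t=0.200; u2·a0=0.3263·8.378=2.734; a1=0.456 < 2.734 ≤ a1+a2=2.844 → R2 fires; A=2 X=2 D=6 M=3 Z=8
Draw 3: a1=0.684, a2=1.194, a3=0.660, a4=1.116, a5=3.800, a0=7.454; τ=−ln(0.6318)/7.454=0.062 → t=0.261; u2·a0=0.3513·7.454=2.619; a1+…+a3=2.538 < 2.619 ≤ a1+…+a4=3.654 → R4 fires; A=2 X=2 D=5 M=5 Z=8
Draw 4: a1=0.570, a2=1.990, a3=0.660, a4=0.930, a5=3.800, a0=7.950; τ=−ln(0.6783)/7.950=0.049 → t=0.310; u2·a0=0.8386·7.950=6.667; a1+…+a4=4.150 < 6.667 ≤ a1+…+a5=7.950 → R5 fires; A=2 X=2 D=5 M=7 Z=9
Draw 5: a1=0.570, a2=2.786, a3=0.660, a4=0.930, a5=4.275, a0=9.221; τ=−ln(0.4080)/9.221=0.097 → t=0.407; u2·a0=0.3063·9.221=2.824; a1=0.570 < 2.824 ≤ a1+a2=3.356 → R2 fires; A=1 X=2 D=7 M=6 Z=9
Draw 6: a1=0.798, a2=1.194, a3=0.330, a4=1.302, a5=4.275, a0=7.899; τ=−ln(0.3679)/7.899=0.127 → t=0.534; u2·a0=0.9640·7.899=7.615; a1+…+a4=3.624 < 7.615 ≤ a1+…+a5=7.899 → R5 fires; A=1 X=2 D=7 M=8 Z=10
Draw 7: a1=0.798, a2=1.592, a3=0.330, a4=1.302, a5=4.750, a0=8.772; τ=−ln(0.1772)/8.772=0.197 → t=0.731; u2·a0=0.1300·8.772=1.140; a1=0.798 < 1.140 ≤ a1+a2=2.390 → R2 fires; A=0 X=2 D=9 M=7 Z=10
Draw 8: a1=1.026, a2=0.000, a3=0.000, a4=1.674, a5=4.750, a0=7.450; τ=−ln(0.6494)/7.450=0.058 → t=0.789 > T=0.74: stop.
At T=0.74: A=0 X=2 D=9 M=7 Z=10; the largest is Z.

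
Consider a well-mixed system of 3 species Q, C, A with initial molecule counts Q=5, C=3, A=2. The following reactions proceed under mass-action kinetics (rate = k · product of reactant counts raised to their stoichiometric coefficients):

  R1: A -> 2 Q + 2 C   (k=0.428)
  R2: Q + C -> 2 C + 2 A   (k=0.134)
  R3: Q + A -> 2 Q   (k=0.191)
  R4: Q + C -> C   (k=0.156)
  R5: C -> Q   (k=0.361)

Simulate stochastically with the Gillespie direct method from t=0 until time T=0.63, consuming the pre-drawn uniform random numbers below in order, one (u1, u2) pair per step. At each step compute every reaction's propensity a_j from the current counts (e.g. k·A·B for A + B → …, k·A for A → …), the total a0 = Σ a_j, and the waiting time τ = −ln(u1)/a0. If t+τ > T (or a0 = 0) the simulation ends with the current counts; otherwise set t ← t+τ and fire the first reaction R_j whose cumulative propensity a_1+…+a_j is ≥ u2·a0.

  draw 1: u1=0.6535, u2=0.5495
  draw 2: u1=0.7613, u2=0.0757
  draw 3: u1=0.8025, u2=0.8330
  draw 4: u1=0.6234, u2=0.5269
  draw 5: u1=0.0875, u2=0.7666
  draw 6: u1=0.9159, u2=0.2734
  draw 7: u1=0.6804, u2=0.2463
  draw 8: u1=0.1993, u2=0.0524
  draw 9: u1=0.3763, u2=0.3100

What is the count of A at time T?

A at T = 5

t=0.000: Q=5 C=3 A=2
Draw 1: a1=0.856, a2=2.010, a3=1.910, a4=2.340, a5=1.083, a0=8.199; τ=−ln(0.6535)/8.199=0.052 → t=0.052; u2·a0=0.5495·8.199=4.505; a1+a2=2.866 < 4.505 ≤ a1+…+a3=4.776 → R3 fires; Q=6 C=3 A=1
Draw 2: a1=0.428, a2=2.412, a3=1.146, a4=2.808, a5=1.083, a0=7.877; τ=−ln(0.7613)/7.877=0.035 → t=0.087; u2·a0=0.0757·7.877=0.596; a1=0.428 < 0.596 ≤ a1+a2=2.840 → R2 fires; Q=5 C=4 A=3
Draw 3: a1=1.284, a2=2.680, a3=2.865, a4=3.120, a5=1.444, a0=11.393; τ=−ln(0.8025)/11.393=0.019 → t=0.106; u2·a0=0.8330·11.393=9.490; a1+…+a3=6.829 < 9.490 ≤ a1+…+a4=9.949 → R4 fires; Q=4 C=4 A=3
Draw 4: a1=1.284, a2=2.144, a3=2.292, a4=2.496, a5=1.444, a0=9.660; τ=−ln(0.6234)/9.660=0.049 → t=0.155; u2·a0=0.5269·9.660=5.090; a1+a2=3.428 < 5.090 ≤ a1+…+a3=5.720 → R3 fires; Q=5 C=4 A=2
Draw 5: a1=0.856, a2=2.680, a3=1.910, a4=3.120, a5=1.444, a0=10.010; τ=−ln(0.0875)/10.010=0.243 → t=0.398; u2·a0=0.7666·10.010=7.674; a1+…+a3=5.446 < 7.674 ≤ a1+…+a4=8.566 → R4 fires; Q=4 C=4 A=2
Draw 6: a1=0.856, a2=2.144, a3=1.528, a4=2.496, a5=1.444, a0=8.468; τ=−ln(0.9159)/8.468=0.010 → t=0.408; u2·a0=0.2734·8.468=2.315; a1=0.856 < 2.315 ≤ a1+a2=3.000 → R2 fires; Q=3 C=5 A=4
Draw 7: a1=1.712, a2=2.010, a3=2.292, a4=2.340, a5=1.805, a0=10.159; τ=−ln(0.6804)/10.159=0.038 → t=0.446; u2·a0=0.2463·10.159=2.502; a1=1.712 < 2.502 ≤ a1+a2=3.722 → R2 fires; Q=2 C=6 A=6
Draw 8: a1=2.568, a2=1.608, a3=2.292, a4=1.872, a5=2.166, a0=10.506; τ=−ln(0.1993)/10.506=0.154 → t=0.600; u2·a0=0.0524·10.506=0.551 ≤ a1=2.568 → R1 fires; Q=4 C=8 A=5
Draw 9: a1=2.140, a2=4.288, a3=3.820, a4=4.992, a5=2.888, a0=18.128; τ=−ln(0.3763)/18.128=0.054 → t=0.654 > T=0.63: stop.
Read off A at T=0.63: 5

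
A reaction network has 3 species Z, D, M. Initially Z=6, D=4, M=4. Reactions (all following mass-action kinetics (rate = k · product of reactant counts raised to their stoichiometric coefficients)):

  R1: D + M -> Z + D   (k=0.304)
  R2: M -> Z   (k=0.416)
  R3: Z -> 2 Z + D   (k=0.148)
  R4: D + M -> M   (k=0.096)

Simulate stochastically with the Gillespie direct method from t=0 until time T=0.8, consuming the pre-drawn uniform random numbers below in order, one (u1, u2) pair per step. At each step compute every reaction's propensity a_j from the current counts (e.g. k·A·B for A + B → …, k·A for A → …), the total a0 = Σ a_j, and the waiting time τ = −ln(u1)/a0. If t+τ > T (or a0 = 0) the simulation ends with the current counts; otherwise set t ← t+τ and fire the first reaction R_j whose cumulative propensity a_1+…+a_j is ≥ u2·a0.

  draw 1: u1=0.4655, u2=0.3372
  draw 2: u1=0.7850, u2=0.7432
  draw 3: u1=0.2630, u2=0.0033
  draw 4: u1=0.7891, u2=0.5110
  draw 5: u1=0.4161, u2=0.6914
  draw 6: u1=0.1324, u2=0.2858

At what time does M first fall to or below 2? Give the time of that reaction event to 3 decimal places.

t=0.000: Z=6 D=4 M=4
Draw 1: a1=4.864, a2=1.664, a3=0.888, a4=1.536, a0=8.952; τ=−ln(0.4655)/8.952=0.085 → t=0.085; u2·a0=0.3372·8.952=3.019 ≤ a1=4.864 → R1 fires; Z=7 D=4 M=3
Draw 2: a1=3.648, a2=1.248, a3=1.036, a4=1.152, a0=7.084; τ=−ln(0.7850)/7.084=0.034 → t=0.120; u2·a0=0.7432·7.084=5.265; a1+a2=4.896 < 5.265 ≤ a1+…+a3=5.932 → R3 fires; Z=8 D=5 M=3
Draw 3: a1=4.560, a2=1.248, a3=1.184, a4=1.440, a0=8.432; τ=−ln(0.2630)/8.432=0.158 → t=0.278; u2·a0=0.0033·8.432=0.028 ≤ a1=4.560 → R1 fires; Z=9 D=5 M=2
Draw 4: a1=3.040, a2=0.832, a3=1.332, a4=0.960, a0=6.164; τ=−ln(0.7891)/6.164=0.038 → t=0.316; u2·a0=0.5110·6.164=3.150; a1=3.040 < 3.150 ≤ a1+a2=3.872 → R2 fires; Z=10 D=5 M=1
Draw 5: a1=1.520, a2=0.416, a3=1.480, a4=0.480, a0=3.896; τ=−ln(0.4161)/3.896=0.225 → t=0.541; u2·a0=0.6914·3.896=2.694; a1+a2=1.936 < 2.694 ≤ a1+…+a3=3.416 → R3 fires; Z=11 D=6 M=1
Draw 6: a1=1.824, a2=0.416, a3=1.628, a4=0.576, a0=4.444; τ=−ln(0.1324)/4.444=0.455 → t=0.996 > T=0.8: stop.
M first becomes ≤ 2 when it reaches 2 at the event at t=0.278.

Threshold first reached at t = 0.278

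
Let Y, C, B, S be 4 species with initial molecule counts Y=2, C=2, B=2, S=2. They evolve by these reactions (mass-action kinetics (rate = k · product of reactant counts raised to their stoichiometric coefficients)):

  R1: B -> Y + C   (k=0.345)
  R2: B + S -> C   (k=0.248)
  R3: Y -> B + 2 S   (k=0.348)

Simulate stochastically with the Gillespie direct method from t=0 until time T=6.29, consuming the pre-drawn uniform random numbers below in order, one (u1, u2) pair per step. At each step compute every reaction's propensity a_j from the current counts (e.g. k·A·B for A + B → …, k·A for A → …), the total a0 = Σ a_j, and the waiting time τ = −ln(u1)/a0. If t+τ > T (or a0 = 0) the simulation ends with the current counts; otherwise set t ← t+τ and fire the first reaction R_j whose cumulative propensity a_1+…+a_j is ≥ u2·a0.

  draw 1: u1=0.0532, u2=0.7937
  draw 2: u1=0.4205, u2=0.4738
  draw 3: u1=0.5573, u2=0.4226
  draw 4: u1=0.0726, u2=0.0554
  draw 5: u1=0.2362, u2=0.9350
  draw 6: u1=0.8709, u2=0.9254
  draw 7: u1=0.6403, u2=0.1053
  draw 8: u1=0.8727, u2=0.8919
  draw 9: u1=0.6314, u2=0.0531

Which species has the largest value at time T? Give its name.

t=0.000: Y=2 C=2 B=2 S=2
Draw 1: a1=0.690, a2=0.992, a3=0.696, a0=2.378; τ=−ln(0.0532)/2.378=1.234 → t=1.234; u2·a0=0.7937·2.378=1.887; a1+a2=1.682 < 1.887 ≤ a1+…+a3=2.378 → R3 fires; Y=1 C=2 B=3 S=4
Draw 2: a1=1.035, a2=2.976, a3=0.348, a0=4.359; τ=−ln(0.4205)/4.359=0.199 → t=1.432; u2·a0=0.4738·4.359=2.065; a1=1.035 < 2.065 ≤ a1+a2=4.011 → R2 fires; Y=1 C=3 B=2 S=3
Draw 3: a1=0.690, a2=1.488, a3=0.348, a0=2.526; τ=−ln(0.5573)/2.526=0.231 → t=1.664; u2·a0=0.4226·2.526=1.067; a1=0.690 < 1.067 ≤ a1+a2=2.178 → R2 fires; Y=1 C=4 B=1 S=2
Draw 4: a1=0.345, a2=0.496, a3=0.348, a0=1.189; τ=−ln(0.0726)/1.189=2.206 → t=3.870; u2·a0=0.0554·1.189=0.066 ≤ a1=0.345 → R1 fires; Y=2 C=5 B=0 S=2
Draw 5: a1=0.000, a2=0.000, a3=0.696, a0=0.696; τ=−ln(0.2362)/0.696=2.073 → t=5.943; u2·a0=0.9350·0.696=0.651; a1+a2=0.000 < 0.651 ≤ a1+…+a3=0.696 → R3 fires; Y=1 C=5 B=1 S=4
Draw 6: a1=0.345, a2=0.992, a3=0.348, a0=1.685; τ=−ln(0.8709)/1.685=0.082 → t=6.025; u2·a0=0.9254·1.685=1.559; a1+a2=1.337 < 1.559 ≤ a1+…+a3=1.685 → R3 fires; Y=0 C=5 B=2 S=6
Draw 7: a1=0.690, a2=2.976, a3=0.000, a0=3.666; τ=−ln(0.6403)/3.666=0.122 → t=6.147; u2·a0=0.1053·3.666=0.386 ≤ a1=0.690 → R1 fires; Y=1 C=6 B=1 S=6
Draw 8: a1=0.345, a2=1.488, a3=0.348, a0=2.181; τ=−ln(0.8727)/2.181=0.062 → t=6.209; u2·a0=0.8919·2.181=1.945; a1+a2=1.833 < 1.945 ≤ a1+…+a3=2.181 → R3 fires; Y=0 C=6 B=2 S=8
Draw 9: a1=0.690, a2=3.968, a3=0.000, a0=4.658; τ=−ln(0.6314)/4.658=0.099 → t=6.308 > T=6.29: stop.
At T=6.29: Y=0 C=6 B=2 S=8; the largest is S.

Dominant species at T: S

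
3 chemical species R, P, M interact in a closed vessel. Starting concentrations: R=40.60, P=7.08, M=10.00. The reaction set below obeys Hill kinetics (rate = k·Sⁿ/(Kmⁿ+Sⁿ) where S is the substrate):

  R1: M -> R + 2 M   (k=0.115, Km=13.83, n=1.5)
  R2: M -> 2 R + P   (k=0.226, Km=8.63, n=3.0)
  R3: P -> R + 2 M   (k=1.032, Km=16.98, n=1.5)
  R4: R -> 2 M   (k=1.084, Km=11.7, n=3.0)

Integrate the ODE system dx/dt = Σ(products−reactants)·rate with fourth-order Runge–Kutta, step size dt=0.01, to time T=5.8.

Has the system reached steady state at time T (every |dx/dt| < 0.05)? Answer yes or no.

Steady state at T: no

RK4 with dt=0.01: 580 steps to T=5.8. Trajectory (selected grid times):
t=0.00: R=40.60 P=7.08 M=10.00
t=0.64: R=40.28 P=7.04 M=11.57
t=1.29: R=39.99 P=7.00 M=13.15
t=1.93: R=39.72 P=6.98 M=14.70
t=2.58: R=39.47 P=6.97 M=16.27
t=3.22: R=39.22 P=6.96 M=17.81
t=3.87: R=38.99 P=6.95 M=19.37
t=4.51: R=38.77 P=6.95 M=20.91
t=5.16: R=38.55 P=6.95 M=22.47
t=5.80: R=38.33 P=6.95 M=24.01
Rates at T: R1=0.0800, R2=0.2160, R3=0.2142, R4=1.0540
dx/dt at T (Σ net stoichiometry × rate): R=-0.3279, P=+0.0018, M=+2.4004
Largest |dx/dt| is |+2.4004| (M) ≥ 0.05 → not steady.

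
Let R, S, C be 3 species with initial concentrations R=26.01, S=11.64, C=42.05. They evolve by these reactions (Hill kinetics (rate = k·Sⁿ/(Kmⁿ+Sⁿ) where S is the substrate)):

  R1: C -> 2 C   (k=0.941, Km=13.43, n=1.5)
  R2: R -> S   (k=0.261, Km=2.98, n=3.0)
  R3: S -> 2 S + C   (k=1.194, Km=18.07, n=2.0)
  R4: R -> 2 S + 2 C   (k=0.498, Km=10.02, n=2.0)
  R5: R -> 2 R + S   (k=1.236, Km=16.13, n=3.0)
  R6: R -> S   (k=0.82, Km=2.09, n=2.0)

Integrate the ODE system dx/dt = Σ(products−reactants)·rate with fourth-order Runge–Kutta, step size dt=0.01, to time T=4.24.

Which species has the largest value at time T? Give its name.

Dominant species at T: C

RK4 with dt=0.01: 424 steps to T=4.24. Trajectory (selected grid times):
t=0.00: R=26.01 S=11.64 C=42.05
t=0.47: R=25.77 S=13.20 C=43.01
t=0.94: R=25.53 S=14.79 C=44.01
t=1.41: R=25.28 S=16.40 C=45.03
t=1.88: R=25.03 S=18.04 C=46.08
t=2.36: R=24.78 S=19.73 C=47.18
t=2.83: R=24.53 S=21.41 C=48.29
t=3.30: R=24.27 S=23.10 C=49.41
t=3.77: R=24.01 S=24.81 C=50.56
t=4.24: R=23.75 S=26.53 C=51.72
At T=4.24: R=23.75 S=26.53 C=51.72; the largest is C.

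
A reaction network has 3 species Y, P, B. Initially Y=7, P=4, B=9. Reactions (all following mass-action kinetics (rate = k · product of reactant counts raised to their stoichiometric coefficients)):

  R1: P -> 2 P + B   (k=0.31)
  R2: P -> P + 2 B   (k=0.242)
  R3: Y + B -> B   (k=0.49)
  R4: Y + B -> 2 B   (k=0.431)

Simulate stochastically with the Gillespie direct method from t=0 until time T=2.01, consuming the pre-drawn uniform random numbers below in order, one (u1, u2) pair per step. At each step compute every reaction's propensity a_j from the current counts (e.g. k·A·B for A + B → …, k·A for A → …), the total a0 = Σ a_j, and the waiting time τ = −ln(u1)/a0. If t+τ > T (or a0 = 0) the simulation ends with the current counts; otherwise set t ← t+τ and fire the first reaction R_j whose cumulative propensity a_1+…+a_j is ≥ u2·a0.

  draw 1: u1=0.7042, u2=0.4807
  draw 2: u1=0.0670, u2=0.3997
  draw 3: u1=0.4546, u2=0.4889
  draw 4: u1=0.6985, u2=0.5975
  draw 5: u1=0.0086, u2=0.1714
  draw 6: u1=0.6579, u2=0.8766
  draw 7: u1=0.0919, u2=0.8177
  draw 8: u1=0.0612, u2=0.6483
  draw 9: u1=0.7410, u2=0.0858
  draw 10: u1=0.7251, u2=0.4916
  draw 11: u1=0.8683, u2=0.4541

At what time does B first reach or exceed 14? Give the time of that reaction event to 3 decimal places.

Threshold first reached at t = 1.724

t=0.000: Y=7 P=4 B=9
Draw 1: a1=1.240, a2=0.968, a3=30.870, a4=27.153, a0=60.231; τ=−ln(0.7042)/60.231=0.006 → t=0.006; u2·a0=0.4807·60.231=28.953; a1+a2=2.208 < 28.953 ≤ a1+…+a3=33.078 → R3 fires; Y=6 P=4 B=9
Draw 2: a1=1.240, a2=0.968, a3=26.460, a4=23.274, a0=51.942; τ=−ln(0.0670)/51.942=0.052 → t=0.058; u2·a0=0.3997·51.942=20.761; a1+a2=2.208 < 20.761 ≤ a1+…+a3=28.668 → R3 fires; Y=5 P=4 B=9
Draw 3: a1=1.240, a2=0.968, a3=22.050, a4=19.395, a0=43.653; τ=−ln(0.4546)/43.653=0.018 → t=0.076; u2·a0=0.4889·43.653=21.342; a1+a2=2.208 < 21.342 ≤ a1+…+a3=24.258 → R3 fires; Y=4 P=4 B=9
Draw 4: a1=1.240, a2=0.968, a3=17.640, a4=15.516, a0=35.364; τ=−ln(0.6985)/35.364=0.010 → t=0.086; u2·a0=0.5975·35.364=21.130; a1+…+a3=19.848 < 21.130 ≤ a1+…+a4=35.364 → R4 fires; Y=3 P=4 B=10
Draw 5: a1=1.240, a2=0.968, a3=14.700, a4=12.930, a0=29.838; τ=−ln(0.0086)/29.838=0.159 → t=0.245; u2·a0=0.1714·29.838=5.114; a1+a2=2.208 < 5.114 ≤ a1+…+a3=16.908 → R3 fires; Y=2 P=4 B=10
Draw 6: a1=1.240, a2=0.968, a3=9.800, a4=8.620, a0=20.628; τ=−ln(0.6579)/20.628=0.020 → t=0.266; u2·a0=0.8766·20.628=18.083; a1+…+a3=12.008 < 18.083 ≤ a1+…+a4=20.628 → R4 fires; Y=1 P=4 B=11
Draw 7: a1=1.240, a2=0.968, a3=5.390, a4=4.741, a0=12.339; τ=−ln(0.0919)/12.339=0.193 → t=0.459; u2·a0=0.8177·12.339=10.090; a1+…+a3=7.598 < 10.090 ≤ a1+…+a4=12.339 → R4 fires; Y=0 P=4 B=12
Draw 8: a1=1.240, a2=0.968, a3=0.000, a4=0.000, a0=2.208; τ=−ln(0.0612)/2.208=1.265 → t=1.724; u2·a0=0.6483·2.208=1.431; a1=1.240 < 1.431 ≤ a1+a2=2.208 → R2 fires; Y=0 P=4 B=14
Draw 9: a1=1.240, a2=0.968, a3=0.000, a4=0.000, a0=2.208; τ=−ln(0.7410)/2.208=0.136 → t=1.860; u2·a0=0.0858·2.208=0.189 ≤ a1=1.240 → R1 fires; Y=0 P=5 B=15
Draw 10: a1=1.550, a2=1.210, a3=0.000, a4=0.000, a0=2.760; τ=−ln(0.7251)/2.760=0.116 → t=1.977; u2·a0=0.4916·2.760=1.357 ≤ a1=1.550 → R1 fires; Y=0 P=6 B=16
Draw 11: a1=1.860, a2=1.452, a3=0.000, a4=0.000, a0=3.312; τ=−ln(0.8683)/3.312=0.043 → t=2.019 > T=2.01: stop.
B first becomes ≥ 14 when it reaches 14 at the event at t=1.724.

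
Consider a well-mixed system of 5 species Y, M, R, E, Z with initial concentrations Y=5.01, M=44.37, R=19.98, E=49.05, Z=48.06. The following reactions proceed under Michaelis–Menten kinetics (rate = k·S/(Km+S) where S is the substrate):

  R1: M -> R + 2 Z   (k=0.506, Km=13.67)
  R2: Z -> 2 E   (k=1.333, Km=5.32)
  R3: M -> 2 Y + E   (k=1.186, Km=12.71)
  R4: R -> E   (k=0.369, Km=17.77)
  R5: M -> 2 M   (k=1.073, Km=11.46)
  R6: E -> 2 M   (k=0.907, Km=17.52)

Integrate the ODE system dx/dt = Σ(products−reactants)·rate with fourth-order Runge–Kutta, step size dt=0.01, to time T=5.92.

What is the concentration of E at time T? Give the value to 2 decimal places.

RK4 with dt=0.01: 592 steps to T=5.92. Trajectory (selected grid times):
t=0.00: Y=5.01 M=44.37 R=19.98 E=49.05 Z=48.06
t=0.66: Y=6.23 M=44.96 R=20.11 E=50.93 Z=47.78
t=1.32: Y=7.45 M=45.55 R=20.23 E=52.80 Z=47.50
t=1.97: Y=8.66 M=46.14 R=20.36 E=54.65 Z=47.23
t=2.63: Y=9.89 M=46.74 R=20.49 E=56.52 Z=46.95
t=3.29: Y=11.12 M=47.36 R=20.62 E=58.39 Z=46.68
t=3.95: Y=12.36 M=47.97 R=20.74 E=60.25 Z=46.41
t=4.60: Y=13.58 M=48.59 R=20.87 E=62.09 Z=46.15
t=5.26: Y=14.82 M=49.21 R=21.00 E=63.95 Z=45.88
t=5.92: Y=16.06 M=49.85 R=21.13 E=65.81 Z=45.62
Read off E at T=5.92: 65.81

E at T = 65.81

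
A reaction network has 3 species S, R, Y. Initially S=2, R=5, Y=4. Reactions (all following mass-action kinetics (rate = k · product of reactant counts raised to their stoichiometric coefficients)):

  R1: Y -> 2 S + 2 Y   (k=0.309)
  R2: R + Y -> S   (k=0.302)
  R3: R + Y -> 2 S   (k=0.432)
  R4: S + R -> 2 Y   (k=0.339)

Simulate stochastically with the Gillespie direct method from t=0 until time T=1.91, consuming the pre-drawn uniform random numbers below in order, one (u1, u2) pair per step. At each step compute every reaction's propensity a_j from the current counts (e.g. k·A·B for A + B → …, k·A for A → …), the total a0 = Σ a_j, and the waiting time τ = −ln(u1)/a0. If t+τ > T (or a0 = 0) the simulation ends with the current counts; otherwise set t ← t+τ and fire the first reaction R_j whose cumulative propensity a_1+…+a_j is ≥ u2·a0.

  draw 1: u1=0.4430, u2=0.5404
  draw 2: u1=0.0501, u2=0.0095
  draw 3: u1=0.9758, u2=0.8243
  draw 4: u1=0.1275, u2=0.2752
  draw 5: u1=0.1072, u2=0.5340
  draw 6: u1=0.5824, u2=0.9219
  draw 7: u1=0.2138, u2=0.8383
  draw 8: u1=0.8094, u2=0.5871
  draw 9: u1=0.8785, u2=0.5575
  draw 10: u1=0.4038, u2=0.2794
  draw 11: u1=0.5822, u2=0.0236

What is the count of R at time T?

R at T = 0

t=0.000: S=2 R=5 Y=4
Draw 1: a1=1.236, a2=6.040, a3=8.640, a4=3.390, a0=19.306; τ=−ln(0.4430)/19.306=0.042 → t=0.042; u2·a0=0.5404·19.306=10.433; a1+a2=7.276 < 10.433 ≤ a1+…+a3=15.916 → R3 fires; S=4 R=4 Y=3
Draw 2: a1=0.927, a2=3.624, a3=5.184, a4=5.424, a0=15.159; τ=−ln(0.0501)/15.159=0.197 → t=0.240; u2·a0=0.0095·15.159=0.144 ≤ a1=0.927 → R1 fires; S=6 R=4 Y=4
Draw 3: a1=1.236, a2=4.832, a3=6.912, a4=8.136, a0=21.116; τ=−ln(0.9758)/21.116=0.001 → t=0.241; u2·a0=0.8243·21.116=17.406; a1+…+a3=12.980 < 17.406 ≤ a1+…+a4=21.116 → R4 fires; S=5 R=3 Y=6
Draw 4: a1=1.854, a2=5.436, a3=7.776, a4=5.085, a0=20.151; τ=−ln(0.1275)/20.151=0.102 → t=0.343; u2·a0=0.2752·20.151=5.546; a1=1.854 < 5.546 ≤ a1+a2=7.290 → R2 fires; S=6 R=2 Y=5
Draw 5: a1=1.545, a2=3.020, a3=4.320, a4=4.068, a0=12.953; τ=−ln(0.1072)/12.953=0.172 → t=0.515; u2·a0=0.5340·12.953=6.917; a1+a2=4.565 < 6.917 ≤ a1+…+a3=8.885 → R3 fires; S=8 R=1 Y=4
Draw 6: a1=1.236, a2=1.208, a3=1.728, a4=2.712, a0=6.884; τ=−ln(0.5824)/6.884=0.079 → t=0.594; u2·a0=0.9219·6.884=6.346; a1+…+a3=4.172 < 6.346 ≤ a1+…+a4=6.884 → R4 fires; S=7 R=0 Y=6
Draw 7: a1=1.854, a2=0.000, a3=0.000, a4=0.000, a0=1.854; τ=−ln(0.2138)/1.854=0.832 → t=1.426; u2·a0=0.8383·1.854=1.554 ≤ a1=1.854 → R1 fires; S=9 R=0 Y=7
Draw 8: a1=2.163, a2=0.000, a3=0.000, a4=0.000, a0=2.163; τ=−ln(0.8094)/2.163=0.098 → t=1.524; u2·a0=0.5871·2.163=1.270 ≤ a1=2.163 → R1 fires; S=11 R=0 Y=8
Draw 9: a1=2.472, a2=0.000, a3=0.000, a4=0.000, a0=2.472; τ=−ln(0.8785)/2.472=0.052 → t=1.576; u2·a0=0.5575·2.472=1.378 ≤ a1=2.472 → R1 fires; S=13 R=0 Y=9
Draw 10: a1=2.781, a2=0.000, a3=0.000, a4=0.000, a0=2.781; τ=−ln(0.4038)/2.781=0.326 → t=1.902; u2·a0=0.2794·2.781=0.777 ≤ a1=2.781 → R1 fires; S=15 R=0 Y=10
Draw 11: a1=3.090, a2=0.000, a3=0.000, a4=0.000, a0=3.090; τ=−ln(0.5822)/3.090=0.175 → t=2.077 > T=1.91: stop.
Read off R at T=1.91: 0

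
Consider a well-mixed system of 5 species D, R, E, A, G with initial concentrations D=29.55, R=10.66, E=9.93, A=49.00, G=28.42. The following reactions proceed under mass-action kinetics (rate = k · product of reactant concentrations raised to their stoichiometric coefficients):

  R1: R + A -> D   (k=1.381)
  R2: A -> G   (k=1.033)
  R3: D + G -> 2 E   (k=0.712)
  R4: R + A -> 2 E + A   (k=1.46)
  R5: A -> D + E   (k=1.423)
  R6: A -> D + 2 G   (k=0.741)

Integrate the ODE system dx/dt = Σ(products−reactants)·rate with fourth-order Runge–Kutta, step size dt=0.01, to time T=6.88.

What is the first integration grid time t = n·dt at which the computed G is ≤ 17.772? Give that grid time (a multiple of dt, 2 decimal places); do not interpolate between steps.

Threshold first reached at t = 0.04

RK4 with dt=0.01: 688 steps to T=6.88. Trajectory (selected grid times):
t=0.00: D=29.55 R=10.66 E=9.93 A=49.00 G=28.42
t=0.03: D=23.97 R=0.33 E=49.16 A=39.86 G=18.27
t=0.04: D=22.09 R=0.11 E=55.62 A=38.50 G=16.42
t=0.76: D=5.63 R=0.00 E=150.99 A=3.85 G=3.71
t=1.53: D=2.81 R=0.00 E=162.96 A=0.33 G=1.27
t=2.29: D=1.98 R=0.00 E=165.17 A=0.03 G=0.47
t=3.06: D=1.69 R=0.00 E=165.79 A=0.00 G=0.19
t=3.82: D=1.58 R=0.00 E=166.01 A=0.00 G=0.08
t=4.59: D=1.53 R=0.00 E=166.10 A=0.00 G=0.03
t=5.35: D=1.52 R=0.00 E=166.14 A=0.00 G=0.01
t=6.12: D=1.51 R=0.00 E=166.16 A=0.00 G=0.01
t=6.88: D=1.50 R=0.00 E=166.17 A=0.00 G=0.00
G(0.03)=18.273 > 17.772 but G(0.04)=16.421 ≤ 17.772, so the first grid time is t=0.04.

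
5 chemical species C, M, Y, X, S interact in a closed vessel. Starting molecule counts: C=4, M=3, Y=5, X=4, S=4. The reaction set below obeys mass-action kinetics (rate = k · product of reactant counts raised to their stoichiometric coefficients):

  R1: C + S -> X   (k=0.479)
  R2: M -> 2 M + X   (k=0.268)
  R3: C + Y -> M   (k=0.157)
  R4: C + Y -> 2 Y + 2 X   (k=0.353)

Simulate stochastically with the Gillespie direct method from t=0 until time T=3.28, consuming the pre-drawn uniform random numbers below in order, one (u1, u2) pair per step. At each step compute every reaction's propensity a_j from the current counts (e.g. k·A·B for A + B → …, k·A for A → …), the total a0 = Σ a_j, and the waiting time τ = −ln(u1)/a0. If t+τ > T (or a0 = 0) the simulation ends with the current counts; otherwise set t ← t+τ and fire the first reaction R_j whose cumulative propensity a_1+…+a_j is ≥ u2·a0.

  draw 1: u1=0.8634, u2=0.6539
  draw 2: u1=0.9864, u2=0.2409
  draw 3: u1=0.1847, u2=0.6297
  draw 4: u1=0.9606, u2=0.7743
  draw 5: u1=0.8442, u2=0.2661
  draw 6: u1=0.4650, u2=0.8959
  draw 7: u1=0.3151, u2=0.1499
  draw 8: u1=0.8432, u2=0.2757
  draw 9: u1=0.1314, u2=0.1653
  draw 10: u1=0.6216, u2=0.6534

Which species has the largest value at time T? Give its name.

Dominant species at T: X

t=0.000: C=4 M=3 Y=5 X=4 S=4
Draw 1: a1=7.664, a2=0.804, a3=3.140, a4=7.060, a0=18.668; τ=−ln(0.8634)/18.668=0.008 → t=0.008; u2·a0=0.6539·18.668=12.207; a1+…+a3=11.608 < 12.207 ≤ a1+…+a4=18.668 → R4 fires; C=3 M=3 Y=6 X=6 S=4
Draw 2: a1=5.748, a2=0.804, a3=2.826, a4=6.354, a0=15.732; τ=−ln(0.9864)/15.732=0.001 → t=0.009; u2·a0=0.2409·15.732=3.790 ≤ a1=5.748 → R1 fires; C=2 M=3 Y=6 X=7 S=3
Draw 3: a1=2.874, a2=0.804, a3=1.884, a4=4.236, a0=9.798; τ=−ln(0.1847)/9.798=0.172 → t=0.181; u2·a0=0.6297·9.798=6.170; a1+…+a3=5.562 < 6.170 ≤ a1+…+a4=9.798 → R4 fires; C=1 M=3 Y=7 X=9 S=3
Draw 4: a1=1.437, a2=0.804, a3=1.099, a4=2.471, a0=5.811; τ=−ln(0.9606)/5.811=0.007 → t=0.188; u2·a0=0.7743·5.811=4.499; a1+…+a3=3.340 < 4.499 ≤ a1+…+a4=5.811 → R4 fires; C=0 M=3 Y=8 X=11 S=3
Draw 5: a1=0.000, a2=0.804, a3=0.000, a4=0.000, a0=0.804; τ=−ln(0.8442)/0.804=0.211 → t=0.399; u2·a0=0.2661·0.804=0.214; a1=0.000 < 0.214 ≤ a1+a2=0.804 → R2 fires; C=0 M=4 Y=8 X=12 S=3
Draw 6: a1=0.000, a2=1.072, a3=0.000, a4=0.000, a0=1.072; τ=−ln(0.4650)/1.072=0.714 → t=1.113; u2·a0=0.8959·1.072=0.960; a1=0.000 < 0.960 ≤ a1+a2=1.072 → R2 fires; C=0 M=5 Y=8 X=13 S=3
Draw 7: a1=0.000, a2=1.340, a3=0.000, a4=0.000, a0=1.340; τ=−ln(0.3151)/1.340=0.862 → t=1.975; u2·a0=0.1499·1.340=0.201; a1=0.000 < 0.201 ≤ a1+a2=1.340 → R2 fires; C=0 M=6 Y=8 X=14 S=3
Draw 8: a1=0.000, a2=1.608, a3=0.000, a4=0.000, a0=1.608; τ=−ln(0.8432)/1.608=0.106 → t=2.081; u2·a0=0.2757·1.608=0.443; a1=0.000 < 0.443 ≤ a1+a2=1.608 → R2 fires; C=0 M=7 Y=8 X=15 S=3
Draw 9: a1=0.000, a2=1.876, a3=0.000, a4=0.000, a0=1.876; τ=−ln(0.1314)/1.876=1.082 → t=3.163; u2·a0=0.1653·1.876=0.310; a1=0.000 < 0.310 ≤ a1+a2=1.876 → R2 fires; C=0 M=8 Y=8 X=16 S=3
Draw 10: a1=0.000, a2=2.144, a3=0.000, a4=0.000, a0=2.144; τ=−ln(0.6216)/2.144=0.222 → t=3.384 > T=3.28: stop.
At T=3.28: C=0 M=8 Y=8 X=16 S=3; the largest is X.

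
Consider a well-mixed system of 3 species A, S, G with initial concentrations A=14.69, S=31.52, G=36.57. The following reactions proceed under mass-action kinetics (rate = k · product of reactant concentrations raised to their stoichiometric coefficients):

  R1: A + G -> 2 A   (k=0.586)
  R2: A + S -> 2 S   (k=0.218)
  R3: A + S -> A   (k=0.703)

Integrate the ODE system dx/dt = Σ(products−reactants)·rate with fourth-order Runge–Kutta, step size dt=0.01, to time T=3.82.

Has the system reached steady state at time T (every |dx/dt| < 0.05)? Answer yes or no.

Steady state at T: yes

RK4 with dt=0.01: 382 steps to T=3.82. Trajectory (selected grid times):
t=0.00: A=14.69 S=31.52 G=36.57
t=0.42: A=37.10 S=0.03 G=0.01
t=0.85: A=37.09 S=0.00 G=0.00
t=1.27: A=37.09 S=0.00 G=0.00
t=1.70: A=37.09 S=0.00 G=0.00
t=2.12: A=37.09 S=0.00 G=0.00
t=2.55: A=37.09 S=0.00 G=0.00
t=2.97: A=37.09 S=0.00 G=0.00
t=3.40: A=37.09 S=0.00 G=0.00
t=3.82: A=37.09 S=0.00 G=0.00
Rates at T: R1=0.0000, R2=0.0000, R3=0.0000
dx/dt at T (Σ net stoichiometry × rate): A=-0.0000, S=-0.0000, G=-0.0000
Largest |dx/dt| is |-0.0000| (S) < 0.05 → steady.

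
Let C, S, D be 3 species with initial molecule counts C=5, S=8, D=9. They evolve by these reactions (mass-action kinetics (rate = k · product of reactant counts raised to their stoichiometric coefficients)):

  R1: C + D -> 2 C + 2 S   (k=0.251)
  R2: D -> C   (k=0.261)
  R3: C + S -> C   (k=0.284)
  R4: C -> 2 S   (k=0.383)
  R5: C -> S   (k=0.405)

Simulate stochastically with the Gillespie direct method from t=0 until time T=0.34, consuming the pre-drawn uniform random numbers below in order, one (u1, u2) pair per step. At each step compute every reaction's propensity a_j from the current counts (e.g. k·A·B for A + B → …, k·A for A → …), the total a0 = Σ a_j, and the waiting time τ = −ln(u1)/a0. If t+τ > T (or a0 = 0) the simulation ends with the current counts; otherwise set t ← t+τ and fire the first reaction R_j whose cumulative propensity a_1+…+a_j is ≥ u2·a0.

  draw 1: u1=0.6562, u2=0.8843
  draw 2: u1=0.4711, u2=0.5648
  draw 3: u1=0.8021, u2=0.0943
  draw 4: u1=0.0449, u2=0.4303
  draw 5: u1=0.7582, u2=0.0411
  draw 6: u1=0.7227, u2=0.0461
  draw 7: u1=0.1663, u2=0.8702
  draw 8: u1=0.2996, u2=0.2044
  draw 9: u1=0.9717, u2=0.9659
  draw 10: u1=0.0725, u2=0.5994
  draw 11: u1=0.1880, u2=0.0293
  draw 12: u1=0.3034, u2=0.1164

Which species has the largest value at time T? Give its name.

Dominant species at T: S

t=0.000: C=5 S=8 D=9
Draw 1: a1=11.295, a2=2.349, a3=11.360, a4=1.915, a5=2.025, a0=28.944; τ=−ln(0.6562)/28.944=0.015 → t=0.015; u2·a0=0.8843·28.944=25.595; a1+…+a3=25.004 < 25.595 ≤ a1+…+a4=26.919 → R4 fires; C=4 S=10 D=9
Draw 2: a1=9.036, a2=2.349, a3=11.360, a4=1.532, a5=1.620, a0=25.897; τ=−ln(0.4711)/25.897=0.029 → t=0.044; u2·a0=0.5648·25.897=14.627; a1+a2=11.385 < 14.627 ≤ a1+…+a3=22.745 → R3 fires; C=4 S=9 D=9
Draw 3: a1=9.036, a2=2.349, a3=10.224, a4=1.532, a5=1.620, a0=24.761; τ=−ln(0.8021)/24.761=0.009 → t=0.053; u2·a0=0.0943·24.761=2.335 ≤ a1=9.036 → R1 fires; C=5 S=11 D=8
Draw 4: a1=10.040, a2=2.088, a3=15.620, a4=1.915, a5=2.025, a0=31.688; τ=−ln(0.0449)/31.688=0.098 → t=0.150; u2·a0=0.4303·31.688=13.635; a1+a2=12.128 < 13.635 ≤ a1+…+a3=27.748 → R3 fires; C=5 S=10 D=8
Draw 5: a1=10.040, a2=2.088, a3=14.200, a4=1.915, a5=2.025, a0=30.268; τ=−ln(0.7582)/30.268=0.009 → t=0.160; u2·a0=0.0411·30.268=1.244 ≤ a1=10.040 → R1 fires; C=6 S=12 D=7
Draw 6: a1=10.542, a2=1.827, a3=20.448, a4=2.298, a5=2.430, a0=37.545; τ=−ln(0.7227)/37.545=0.009 → t=0.168; u2·a0=0.0461·37.545=1.731 ≤ a1=10.542 → R1 fires; C=7 S=14 D=6
Draw 7: a1=10.542, a2=1.566, a3=27.832, a4=2.681, a5=2.835, a0=45.456; τ=−ln(0.1663)/45.456=0.039 → t=0.208; u2·a0=0.8702·45.456=39.556; a1+a2=12.108 < 39.556 ≤ a1+…+a3=39.940 → R3 fires; C=7 S=13 D=6
Draw 8: a1=10.542, a2=1.566, a3=25.844, a4=2.681, a5=2.835, a0=43.468; τ=−ln(0.2996)/43.468=0.028 → t=0.235; u2·a0=0.2044·43.468=8.885 ≤ a1=10.542 → R1 fires; C=8 S=15 D=5
Draw 9: a1=10.040, a2=1.305, a3=34.080, a4=3.064, a5=3.240, a0=51.729; τ=−ln(0.9717)/51.729=0.001 → t=0.236; u2·a0=0.9659·51.729=49.965; a1+…+a4=48.489 < 49.965 ≤ a1+…+a5=51.729 → R5 fires; C=7 S=16 D=5
Draw 10: a1=8.785, a2=1.305, a3=31.808, a4=2.681, a5=2.835, a0=47.414; τ=−ln(0.0725)/47.414=0.055 → t=0.291; u2·a0=0.5994·47.414=28.420; a1+a2=10.090 < 28.420 ≤ a1+…+a3=41.898 → R3 fires; C=7 S=15 D=5
Draw 11: a1=8.785, a2=1.305, a3=29.820, a4=2.681, a5=2.835, a0=45.426; τ=−ln(0.1880)/45.426=0.037 → t=0.328; u2·a0=0.0293·45.426=1.331 ≤ a1=8.785 → R1 fires; C=8 S=17 D=4
Draw 12: a1=8.032, a2=1.044, a3=38.624, a4=3.064, a5=3.240, a0=54.004; τ=−ln(0.3034)/54.004=0.022 → t=0.350 > T=0.34: stop.
At T=0.34: C=8 S=17 D=4; the largest is S.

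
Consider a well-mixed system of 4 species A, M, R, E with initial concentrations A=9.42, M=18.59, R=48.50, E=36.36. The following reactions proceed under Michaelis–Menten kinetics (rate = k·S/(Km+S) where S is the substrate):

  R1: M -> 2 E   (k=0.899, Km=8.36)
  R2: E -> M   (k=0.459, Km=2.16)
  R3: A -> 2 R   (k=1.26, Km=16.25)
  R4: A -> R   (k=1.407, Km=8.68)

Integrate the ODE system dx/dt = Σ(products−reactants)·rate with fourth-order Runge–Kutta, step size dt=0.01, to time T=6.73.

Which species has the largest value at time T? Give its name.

Dominant species at T: R

RK4 with dt=0.01: 673 steps to T=6.73. Trajectory (selected grid times):
t=0.00: A=9.42 M=18.59 R=48.50 E=36.36
t=0.75: A=8.55 M=18.45 R=49.71 E=36.96
t=1.50: A=7.72 M=18.31 R=50.85 E=37.57
t=2.24: A=6.96 M=18.18 R=51.91 E=38.16
t=2.99: A=6.23 M=18.04 R=52.91 E=38.75
t=3.74: A=5.55 M=17.91 R=53.83 E=39.35
t=4.49: A=4.92 M=17.78 R=54.69 E=39.94
t=5.23: A=4.35 M=17.65 R=55.47 E=40.52
t=5.98: A=3.83 M=17.52 R=56.19 E=41.11
t=6.73: A=3.35 M=17.39 R=56.83 E=41.69
At T=6.73: A=3.35 M=17.39 R=56.83 E=41.69; the largest is R.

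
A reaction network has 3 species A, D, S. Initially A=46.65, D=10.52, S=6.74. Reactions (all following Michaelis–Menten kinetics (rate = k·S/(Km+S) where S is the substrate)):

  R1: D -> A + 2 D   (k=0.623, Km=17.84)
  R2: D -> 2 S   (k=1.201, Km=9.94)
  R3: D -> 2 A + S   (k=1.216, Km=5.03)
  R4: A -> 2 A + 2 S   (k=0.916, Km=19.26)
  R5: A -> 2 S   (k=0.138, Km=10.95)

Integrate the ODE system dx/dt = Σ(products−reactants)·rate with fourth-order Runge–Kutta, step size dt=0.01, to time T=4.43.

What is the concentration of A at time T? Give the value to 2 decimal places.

A at T = 56.53

RK4 with dt=0.01: 443 steps to T=4.43. Trajectory (selected grid times):
t=0.00: A=46.65 D=10.52 S=6.74
t=0.49: A=47.82 D=9.93 S=8.48
t=0.98: A=48.98 D=9.36 S=10.21
t=1.48: A=50.14 D=8.79 S=11.94
t=1.97: A=51.26 D=8.24 S=13.62
t=2.46: A=52.35 D=7.71 S=15.28
t=2.95: A=53.43 D=7.19 S=16.91
t=3.45: A=54.50 D=6.68 S=18.54
t=3.94: A=55.53 D=6.19 S=20.12
t=4.43: A=56.53 D=5.73 S=21.66
Read off A at T=4.43: 56.53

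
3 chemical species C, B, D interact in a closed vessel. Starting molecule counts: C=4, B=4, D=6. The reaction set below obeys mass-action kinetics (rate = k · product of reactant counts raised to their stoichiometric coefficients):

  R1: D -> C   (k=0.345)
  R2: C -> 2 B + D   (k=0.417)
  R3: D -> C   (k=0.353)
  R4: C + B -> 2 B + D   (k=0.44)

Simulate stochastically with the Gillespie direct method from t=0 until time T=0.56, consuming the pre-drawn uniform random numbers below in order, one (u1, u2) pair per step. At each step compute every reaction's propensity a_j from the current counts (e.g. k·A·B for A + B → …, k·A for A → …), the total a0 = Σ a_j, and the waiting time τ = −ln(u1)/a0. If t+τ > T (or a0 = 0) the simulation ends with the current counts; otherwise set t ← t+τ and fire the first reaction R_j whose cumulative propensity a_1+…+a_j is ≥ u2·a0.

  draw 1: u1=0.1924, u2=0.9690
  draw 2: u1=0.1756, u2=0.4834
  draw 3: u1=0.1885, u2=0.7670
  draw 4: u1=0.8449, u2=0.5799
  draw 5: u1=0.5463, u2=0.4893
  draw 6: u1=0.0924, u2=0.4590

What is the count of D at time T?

D at T = 7

t=0.000: C=4 B=4 D=6
Draw 1: a1=2.070, a2=1.668, a3=2.118, a4=7.040, a0=12.896; τ=−ln(0.1924)/12.896=0.128 → t=0.128; u2·a0=0.9690·12.896=12.496; a1+…+a3=5.856 < 12.496 ≤ a1+…+a4=12.896 → R4 fires; C=3 B=5 D=7
Draw 2: a1=2.415, a2=1.251, a3=2.471, a4=6.600, a0=12.737; τ=−ln(0.1756)/12.737=0.137 → t=0.264; u2·a0=0.4834·12.737=6.157; a1+…+a3=6.137 < 6.157 ≤ a1+…+a4=12.737 → R4 fires; C=2 B=6 D=8
Draw 3: a1=2.760, a2=0.834, a3=2.824, a4=5.280, a0=11.698; τ=−ln(0.1885)/11.698=0.143 → t=0.407; u2·a0=0.7670·11.698=8.972; a1+…+a3=6.418 < 8.972 ≤ a1+…+a4=11.698 → R4 fires; C=1 B=7 D=9
Draw 4: a1=3.105, a2=0.417, a3=3.177, a4=3.080, a0=9.779; τ=−ln(0.8449)/9.779=0.017 → t=0.424; u2·a0=0.5799·9.779=5.671; a1+a2=3.522 < 5.671 ≤ a1+…+a3=6.699 → R3 fires; C=2 B=7 D=8
Draw 5: a1=2.760, a2=0.834, a3=2.824, a4=6.160, a0=12.578; τ=−ln(0.5463)/12.578=0.048 → t=0.472; u2·a0=0.4893·12.578=6.154; a1+a2=3.594 < 6.154 ≤ a1+…+a3=6.418 → R3 fires; C=3 B=7 D=7
Draw 6: a1=2.415, a2=1.251, a3=2.471, a4=9.240, a0=15.377; τ=−ln(0.0924)/15.377=0.155 → t=0.627 > T=0.56: stop.
Read off D at T=0.56: 7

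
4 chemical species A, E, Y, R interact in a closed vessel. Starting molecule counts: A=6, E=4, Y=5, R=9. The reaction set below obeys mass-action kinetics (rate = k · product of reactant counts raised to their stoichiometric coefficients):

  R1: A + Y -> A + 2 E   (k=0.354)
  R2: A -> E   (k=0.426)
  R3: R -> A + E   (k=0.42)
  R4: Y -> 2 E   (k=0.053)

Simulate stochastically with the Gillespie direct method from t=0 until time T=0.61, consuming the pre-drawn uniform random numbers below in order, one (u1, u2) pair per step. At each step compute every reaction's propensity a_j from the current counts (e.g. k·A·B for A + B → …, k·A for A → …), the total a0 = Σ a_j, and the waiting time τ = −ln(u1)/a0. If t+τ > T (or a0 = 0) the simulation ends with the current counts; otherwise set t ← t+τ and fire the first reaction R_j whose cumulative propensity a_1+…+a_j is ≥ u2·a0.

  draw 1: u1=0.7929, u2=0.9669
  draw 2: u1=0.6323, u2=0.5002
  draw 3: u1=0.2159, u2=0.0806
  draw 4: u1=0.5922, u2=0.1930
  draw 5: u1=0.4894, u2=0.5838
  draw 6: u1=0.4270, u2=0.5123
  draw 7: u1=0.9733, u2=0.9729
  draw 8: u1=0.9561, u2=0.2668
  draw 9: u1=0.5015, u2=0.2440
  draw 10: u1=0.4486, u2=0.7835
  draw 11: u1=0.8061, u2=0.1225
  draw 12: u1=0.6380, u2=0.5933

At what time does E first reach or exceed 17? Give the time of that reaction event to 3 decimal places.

t=0.000: A=6 E=4 Y=5 R=9
Draw 1: a1=10.620, a2=2.556, a3=3.780, a4=0.265, a0=17.221; τ=−ln(0.7929)/17.221=0.013 → t=0.013; u2·a0=0.9669·17.221=16.651; a1+a2=13.176 < 16.651 ≤ a1+…+a3=16.956 → R3 fires; A=7 E=5 Y=5 R=8
Draw 2: a1=12.390, a2=2.982, a3=3.360, a4=0.265, a0=18.997; τ=−ln(0.6323)/18.997=0.024 → t=0.038; u2·a0=0.5002·18.997=9.502 ≤ a1=12.390 → R1 fires; A=7 E=7 Y=4 R=8
Draw 3: a1=9.912, a2=2.982, a3=3.360, a4=0.212, a0=16.466; τ=−ln(0.2159)/16.466=0.093 → t=0.131; u2·a0=0.0806·16.466=1.327 ≤ a1=9.912 → R1 fires; A=7 E=9 Y=3 R=8
Draw 4: a1=7.434, a2=2.982, a3=3.360, a4=0.159, a0=13.935; τ=−ln(0.5922)/13.935=0.038 → t=0.168; u2·a0=0.1930·13.935=2.689 ≤ a1=7.434 → R1 fires; A=7 E=11 Y=2 R=8
Draw 5: a1=4.956, a2=2.982, a3=3.360, a4=0.106, a0=11.404; τ=−ln(0.4894)/11.404=0.063 → t=0.231; u2·a0=0.5838·11.404=6.658; a1=4.956 < 6.658 ≤ a1+a2=7.938 → R2 fires; A=6 E=12 Y=2 R=8
Draw 6: a1=4.248, a2=2.556, a3=3.360, a4=0.106, a0=10.270; τ=−ln(0.4270)/10.270=0.083 → t=0.314; u2·a0=0.5123·10.270=5.261; a1=4.248 < 5.261 ≤ a1+a2=6.804 → R2 fires; A=5 E=13 Y=2 R=8
Draw 7: a1=3.540, a2=2.130, a3=3.360, a4=0.106, a0=9.136; τ=−ln(0.9733)/9.136=0.003 → t=0.317; u2·a0=0.9729·9.136=8.888; a1+a2=5.670 < 8.888 ≤ a1+…+a3=9.030 → R3 fires; A=6 E=14 Y=2 R=7
Draw 8: a1=4.248, a2=2.556, a3=2.940, a4=0.106, a0=9.850; τ=−ln(0.9561)/9.850=0.005 → t=0.321; u2·a0=0.2668·9.850=2.628 ≤ a1=4.248 → R1 fires; A=6 E=16 Y=1 R=7
Draw 9: a1=2.124, a2=2.556, a3=2.940, a4=0.053, a0=7.673; τ=−ln(0.5015)/7.673=0.090 → t=0.411; u2·a0=0.2440·7.673=1.872 ≤ a1=2.124 → R1 fires; A=6 E=18 Y=0 R=7
Draw 10: a1=0.000, a2=2.556, a3=2.940, a4=0.000, a0=5.496; τ=−ln(0.4486)/5.496=0.146 → t=0.557; u2·a0=0.7835·5.496=4.306; a1+a2=2.556 < 4.306 ≤ a1+…+a3=5.496 → R3 fires; A=7 E=19 Y=0 R=6
Draw 11: a1=0.000, a2=2.982, a3=2.520, a4=0.000, a0=5.502; τ=−ln(0.8061)/5.502=0.039 → t=0.596; u2·a0=0.1225·5.502=0.674; a1=0.000 < 0.674 ≤ a1+a2=2.982 → R2 fires; A=6 E=20 Y=0 R=6
Draw 12: a1=0.000, a2=2.556, a3=2.520, a4=0.000, a0=5.076; τ=−ln(0.6380)/5.076=0.089 → t=0.685 > T=0.61: stop.
E first becomes ≥ 17 when it reaches 18 at the event at t=0.411.

Threshold first reached at t = 0.411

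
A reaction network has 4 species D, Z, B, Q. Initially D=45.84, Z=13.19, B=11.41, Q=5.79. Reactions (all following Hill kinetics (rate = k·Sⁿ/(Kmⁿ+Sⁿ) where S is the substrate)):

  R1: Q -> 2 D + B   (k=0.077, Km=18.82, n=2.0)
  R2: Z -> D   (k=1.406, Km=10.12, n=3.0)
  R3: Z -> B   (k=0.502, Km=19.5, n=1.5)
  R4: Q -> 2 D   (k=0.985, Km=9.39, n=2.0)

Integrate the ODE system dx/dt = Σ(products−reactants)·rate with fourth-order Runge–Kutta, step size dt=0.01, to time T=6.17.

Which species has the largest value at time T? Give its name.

Dominant species at T: D

RK4 with dt=0.01: 617 steps to T=6.17. Trajectory (selected grid times):
t=0.00: D=45.84 Z=13.19 B=11.41 Q=5.79
t=0.69: D=46.86 Z=12.42 B=11.53 Q=5.60
t=1.37: D=47.82 Z=11.71 B=11.65 Q=5.43
t=2.06: D=48.73 Z=11.03 B=11.76 Q=5.26
t=2.74: D=49.56 Z=10.41 B=11.86 Q=5.10
t=3.43: D=50.36 Z=9.84 B=11.96 Q=4.94
t=4.11: D=51.09 Z=9.31 B=12.05 Q=4.80
t=4.80: D=51.77 Z=8.82 B=12.14 Q=4.66
t=5.48: D=52.40 Z=8.38 B=12.22 Q=4.52
t=6.17: D=52.99 Z=7.97 B=12.30 Q=4.40
At T=6.17: D=52.99 Z=7.97 B=12.30 Q=4.40; the largest is D.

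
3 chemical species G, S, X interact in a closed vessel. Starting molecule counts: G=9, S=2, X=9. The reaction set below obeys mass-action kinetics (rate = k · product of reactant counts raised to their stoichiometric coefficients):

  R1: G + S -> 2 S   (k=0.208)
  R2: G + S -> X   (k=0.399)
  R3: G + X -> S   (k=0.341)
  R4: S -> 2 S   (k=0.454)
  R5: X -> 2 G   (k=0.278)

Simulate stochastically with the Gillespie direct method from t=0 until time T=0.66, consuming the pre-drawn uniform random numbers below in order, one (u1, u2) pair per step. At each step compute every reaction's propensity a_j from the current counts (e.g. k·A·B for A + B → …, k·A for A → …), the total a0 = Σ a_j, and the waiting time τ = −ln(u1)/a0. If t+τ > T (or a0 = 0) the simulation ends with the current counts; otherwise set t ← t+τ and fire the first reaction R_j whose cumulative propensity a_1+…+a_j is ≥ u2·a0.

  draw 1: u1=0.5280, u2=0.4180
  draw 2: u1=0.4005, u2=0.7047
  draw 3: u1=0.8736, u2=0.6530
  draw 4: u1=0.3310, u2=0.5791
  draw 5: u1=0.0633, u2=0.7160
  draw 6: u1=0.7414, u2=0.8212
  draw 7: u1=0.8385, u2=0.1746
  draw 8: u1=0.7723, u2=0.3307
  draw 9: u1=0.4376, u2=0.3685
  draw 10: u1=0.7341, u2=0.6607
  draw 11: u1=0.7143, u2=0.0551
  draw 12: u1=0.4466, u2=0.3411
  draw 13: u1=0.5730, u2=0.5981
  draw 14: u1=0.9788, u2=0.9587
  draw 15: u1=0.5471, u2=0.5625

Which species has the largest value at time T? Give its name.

t=0.000: G=9 S=2 X=9
Draw 1: a1=3.744, a2=7.182, a3=27.621, a4=0.908, a5=2.502, a0=41.957; τ=−ln(0.5280)/41.957=0.015 → t=0.015; u2·a0=0.4180·41.957=17.538; a1+a2=10.926 < 17.538 ≤ a1+…+a3=38.547 → R3 fires; G=8 S=3 X=8
Draw 2: a1=4.992, a2=9.576, a3=21.824, a4=1.362, a5=2.224, a0=39.978; τ=−ln(0.4005)/39.978=0.023 → t=0.038; u2·a0=0.7047·39.978=28.172; a1+a2=14.568 < 28.172 ≤ a1+…+a3=36.392 → R3 fires; G=7 S=4 X=7
Draw 3: a1=5.824, a2=11.172, a3=16.709, a4=1.816, a5=1.946, a0=37.467; τ=−ln(0.8736)/37.467=0.004 → t=0.042; u2·a0=0.6530·37.467=24.466; a1+a2=16.996 < 24.466 ≤ a1+…+a3=33.705 → R3 fires; G=6 S=5 X=6
Draw 4: a1=6.240, a2=11.970, a3=12.276, a4=2.270, a5=1.668, a0=34.424; τ=−ln(0.3310)/34.424=0.032 → t=0.074; u2·a0=0.5791·34.424=19.935; a1+a2=18.210 < 19.935 ≤ a1+…+a3=30.486 → R3 fires; G=5 S=6 X=5
Draw 5: a1=6.240, a2=11.970, a3=8.525, a4=2.724, a5=1.390, a0=30.849; τ=−ln(0.0633)/30.849=0.089 → t=0.163; u2·a0=0.7160·30.849=22.088; a1+a2=18.210 < 22.088 ≤ a1+…+a3=26.735 → R3 fires; G=4 S=7 X=4
Draw 6: a1=5.824, a2=11.172, a3=5.456, a4=3.178, a5=1.112, a0=26.742; τ=−ln(0.7414)/26.742=0.011 → t=0.174; u2·a0=0.8212·26.742=21.961; a1+a2=16.996 < 21.961 ≤ a1+…+a3=22.452 → R3 fires; G=3 S=8 X=3
Draw 7: a1=4.992, a2=9.576, a3=3.069, a4=3.632, a5=0.834, a0=22.103; τ=−ln(0.8385)/22.103=0.008 → t=0.182; u2·a0=0.1746·22.103=3.859 ≤ a1=4.992 → R1 fires; G=2 S=9 X=3
Draw 8: a1=3.744, a2=7.182, a3=2.046, a4=4.086, a5=0.834, a0=17.892; τ=−ln(0.7723)/17.892=0.014 → t=0.197; u2·a0=0.3307·17.892=5.917; a1=3.744 < 5.917 ≤ a1+a2=10.926 → R2 fires; G=1 S=8 X=4
Draw 9: a1=1.664, a2=3.192, a3=1.364, a4=3.632, a5=1.112, a0=10.964; τ=−ln(0.4376)/10.964=0.075 → t=0.272; u2·a0=0.3685·10.964=4.040; a1=1.664 < 4.040 ≤ a1+a2=4.856 → R2 fires; G=0 S=7 X=5
Draw 10: a1=0.000, a2=0.000, a3=0.000, a4=3.178, a5=1.390, a0=4.568; τ=−ln(0.7341)/4.568=0.068 → t=0.340; u2·a0=0.6607·4.568=3.018; a1+…+a3=0.000 < 3.018 ≤ a1+…+a4=3.178 → R4 fires; G=0 S=8 X=5
Draw 11: a1=0.000, a2=0.000, a3=0.000, a4=3.632, a5=1.390, a0=5.022; τ=−ln(0.7143)/5.022=0.067 → t=0.407; u2·a0=0.0551·5.022=0.277; a1+…+a3=0.000 < 0.277 ≤ a1+…+a4=3.632 → R4 fires; G=0 S=9 X=5
Draw 12: a1=0.000, a2=0.000, a3=0.000, a4=4.086, a5=1.390, a0=5.476; τ=−ln(0.4466)/5.476=0.147 → t=0.554; u2·a0=0.3411·5.476=1.868; a1+…+a3=0.000 < 1.868 ≤ a1+…+a4=4.086 → R4 fires; G=0 S=10 X=5
Draw 13: a1=0.000, a2=0.000, a3=0.000, a4=4.540, a5=1.390, a0=5.930; τ=−ln(0.5730)/5.930=0.094 → t=0.648; u2·a0=0.5981·5.930=3.547; a1+…+a3=0.000 < 3.547 ≤ a1+…+a4=4.540 → R4 fires; G=0 S=11 X=5
Draw 14: a1=0.000, a2=0.000, a3=0.000, a4=4.994, a5=1.390, a0=6.384; τ=−ln(0.9788)/6.384=0.003 → t=0.651; u2·a0=0.9587·6.384=6.120; a1+…+a4=4.994 < 6.120 ≤ a1+…+a5=6.384 → R5 fires; G=2 S=11 X=4
Draw 15: a1=4.576, a2=8.778, a3=2.728, a4=4.994, a5=1.112, a0=22.188; τ=−ln(0.5471)/22.188=0.027 → t=0.679 > T=0.66: stop.
At T=0.66: G=2 S=11 X=4; the largest is S.

Dominant species at T: S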